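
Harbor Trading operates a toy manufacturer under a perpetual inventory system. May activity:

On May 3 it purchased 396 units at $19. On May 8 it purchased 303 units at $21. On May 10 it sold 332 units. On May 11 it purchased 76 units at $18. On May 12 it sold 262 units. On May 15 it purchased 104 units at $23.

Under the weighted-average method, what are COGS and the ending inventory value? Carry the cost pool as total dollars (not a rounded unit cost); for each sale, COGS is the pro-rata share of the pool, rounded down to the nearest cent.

COGS = $11,717.05; ending inventory = $5,929.95

After May 3: 396 on hand, pool $7,524.00 (≈ $19.0000 each)
After May 8: 699 on hand, pool $13,887.00 (≈ $19.8670 each)
May 10, sell 332: 332/699 × $13,887.00 → $6,595.82
After May 11: 443 on hand, pool $8,659.18 (≈ $19.5467 each)
May 12, sell 262: 262/443 × $8,659.18 → $5,121.23
After May 15: 285 on hand, pool $5,929.95 (≈ $20.8068 each)
Total COGS = $6,595.82 + $5,121.23 = $11,717.05
Ending inventory (cost pool remaining) = $5,929.95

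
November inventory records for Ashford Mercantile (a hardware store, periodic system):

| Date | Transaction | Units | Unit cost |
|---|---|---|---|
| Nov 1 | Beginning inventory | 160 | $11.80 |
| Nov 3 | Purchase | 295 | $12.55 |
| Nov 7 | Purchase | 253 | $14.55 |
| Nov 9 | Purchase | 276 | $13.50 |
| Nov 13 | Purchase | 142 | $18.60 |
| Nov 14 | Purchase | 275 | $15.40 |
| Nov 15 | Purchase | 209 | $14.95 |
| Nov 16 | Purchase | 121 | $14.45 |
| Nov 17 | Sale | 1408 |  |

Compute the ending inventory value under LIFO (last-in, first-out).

Ending inventory = $3,933.65

Nov 17, 1408 sold [LIFO — newest first]: 121 @ $14.45 + 209 @ $14.95 + 275 @ $15.40 + 142 @ $18.60 + 276 @ $13.50 + 253 @ $14.55 + 132 @ $12.55 = $20,812.95
Ending inventory: 160 @ $11.80 + 163 @ $12.55 = $3,933.65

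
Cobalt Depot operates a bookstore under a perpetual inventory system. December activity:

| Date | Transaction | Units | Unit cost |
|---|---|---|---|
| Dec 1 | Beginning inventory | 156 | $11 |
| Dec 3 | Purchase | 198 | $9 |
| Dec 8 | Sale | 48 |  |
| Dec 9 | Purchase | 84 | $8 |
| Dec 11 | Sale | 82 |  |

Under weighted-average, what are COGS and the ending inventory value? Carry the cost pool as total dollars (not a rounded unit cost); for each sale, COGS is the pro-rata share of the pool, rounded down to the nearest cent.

COGS = $1,251.34; ending inventory = $2,918.66

After Dec 1: 156 on hand, pool $1,716.00 (≈ $11.0000 each)
After Dec 3: 354 on hand, pool $3,498.00 (≈ $9.8814 each)
Dec 8, sell 48: 48/354 × $3,498.00 → $474.30
After Dec 9: 390 on hand, pool $3,695.70 (≈ $9.4762 each)
Dec 11, sell 82: 82/390 × $3,695.70 → $777.04
Total COGS = $474.30 + $777.04 = $1,251.34
Ending inventory (cost pool remaining) = $2,918.66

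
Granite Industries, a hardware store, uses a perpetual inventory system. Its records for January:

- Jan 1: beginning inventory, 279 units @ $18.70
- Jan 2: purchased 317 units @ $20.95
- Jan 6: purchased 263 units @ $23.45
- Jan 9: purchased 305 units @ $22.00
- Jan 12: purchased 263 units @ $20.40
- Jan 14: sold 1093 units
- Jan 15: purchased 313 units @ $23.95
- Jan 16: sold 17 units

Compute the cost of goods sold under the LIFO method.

COGS = $24,138.60

Jan 14, 1093 sold [LIFO — newest first]: 263 @ $20.40 + 305 @ $22.00 + 263 @ $23.45 + 262 @ $20.95 = $23,731.45
Jan 16, 17 sold [LIFO — newest first]: 17 @ $23.95 = $407.15
Total COGS = $23,731.45 + $407.15 = $24,138.60
Ending inventory: 279 @ $18.70 + 55 @ $20.95 + 296 @ $23.95 = $13,458.75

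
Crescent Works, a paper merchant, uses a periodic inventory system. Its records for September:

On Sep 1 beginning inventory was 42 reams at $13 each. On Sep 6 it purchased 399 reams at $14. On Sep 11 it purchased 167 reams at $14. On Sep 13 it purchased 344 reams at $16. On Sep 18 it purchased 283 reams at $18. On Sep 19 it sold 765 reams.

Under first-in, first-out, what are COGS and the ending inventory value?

Sep 19, 765 sold [FIFO — oldest first]: 42 @ $13 + 399 @ $14 + 167 @ $14 + 157 @ $16 = $10,982
Ending inventory: 187 @ $16 + 283 @ $18 = $8,086
Check: goods available $19,068 = COGS $10,982 + ending $8,086

COGS = $10,982; ending inventory = $8,086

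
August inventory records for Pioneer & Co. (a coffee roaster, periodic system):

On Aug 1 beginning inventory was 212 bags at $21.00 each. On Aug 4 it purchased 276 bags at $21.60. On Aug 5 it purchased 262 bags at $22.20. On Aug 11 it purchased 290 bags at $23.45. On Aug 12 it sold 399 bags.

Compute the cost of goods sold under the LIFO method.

Aug 12, 399 sold [LIFO — newest first]: 290 @ $23.45 + 109 @ $22.20 = $9,220.30
Ending inventory: 212 @ $21.00 + 276 @ $21.60 + 153 @ $22.20 = $13,810.20

COGS = $9,220.30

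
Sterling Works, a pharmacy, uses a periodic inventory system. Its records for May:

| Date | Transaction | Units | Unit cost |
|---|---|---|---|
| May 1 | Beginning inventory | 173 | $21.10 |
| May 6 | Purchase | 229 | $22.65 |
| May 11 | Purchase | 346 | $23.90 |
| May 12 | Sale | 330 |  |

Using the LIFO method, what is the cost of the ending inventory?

May 12, 330 sold [LIFO — newest first]: 330 @ $23.90 = $7,887.00
Ending inventory: 173 @ $21.10 + 229 @ $22.65 + 16 @ $23.90 = $9,219.55

Ending inventory = $9,219.55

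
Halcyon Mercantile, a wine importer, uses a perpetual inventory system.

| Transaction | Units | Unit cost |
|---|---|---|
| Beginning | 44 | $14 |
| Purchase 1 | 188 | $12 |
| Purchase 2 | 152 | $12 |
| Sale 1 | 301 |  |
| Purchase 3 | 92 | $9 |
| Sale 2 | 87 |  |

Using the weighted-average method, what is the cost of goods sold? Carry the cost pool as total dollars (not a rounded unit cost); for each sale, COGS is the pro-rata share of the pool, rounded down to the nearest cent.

After Beginning: 44 on hand, pool $616.00 (≈ $14.0000 each)
After Purchase 1: 232 on hand, pool $2,872.00 (≈ $12.3793 each)
After Purchase 2: 384 on hand, pool $4,696.00 (≈ $12.2292 each)
Sale 1, sell 301: 301/384 × $4,696.00 → $3,680.97
After Purchase 3: 175 on hand, pool $1,843.03 (≈ $10.5316 each)
Sale 2, sell 87: 87/175 × $1,843.03 → $916.24
Total COGS = $3,680.97 + $916.24 = $4,597.21
Ending inventory (cost pool remaining) = $926.79
Check: goods available $5,524.00 = COGS $4,597.21 + ending $926.79

COGS = $4,597.21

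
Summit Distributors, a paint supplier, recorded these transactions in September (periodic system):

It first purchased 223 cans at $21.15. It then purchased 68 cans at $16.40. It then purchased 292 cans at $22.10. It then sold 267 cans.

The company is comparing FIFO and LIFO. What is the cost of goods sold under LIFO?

FIFO COGS: 223 @ $21.15 + 44 @ $16.40 = $5,438.05
LIFO COGS: 267 @ $22.10 = $5,900.70

COGS = $5,900.70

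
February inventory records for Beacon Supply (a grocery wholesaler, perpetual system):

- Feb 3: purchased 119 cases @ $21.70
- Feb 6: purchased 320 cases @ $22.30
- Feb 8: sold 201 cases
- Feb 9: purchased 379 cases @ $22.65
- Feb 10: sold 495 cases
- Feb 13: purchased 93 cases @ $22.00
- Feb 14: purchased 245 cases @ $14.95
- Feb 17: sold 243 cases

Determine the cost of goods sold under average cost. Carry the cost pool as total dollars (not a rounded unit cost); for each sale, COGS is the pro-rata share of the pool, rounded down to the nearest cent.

COGS = $20,026.18

After Feb 3: 119 on hand, pool $2,582.30 (≈ $21.7000 each)
After Feb 6: 439 on hand, pool $9,718.30 (≈ $22.1374 each)
Feb 8, sell 201: 201/439 × $9,718.30 → $4,449.60
After Feb 9: 617 on hand, pool $13,853.05 (≈ $22.4523 each)
Feb 10, sell 495: 495/617 × $13,853.05 → $11,113.87
After Feb 13: 215 on hand, pool $4,785.18 (≈ $22.2567 each)
After Feb 14: 460 on hand, pool $8,447.93 (≈ $18.3651 each)
Feb 17, sell 243: 243/460 × $8,447.93 → $4,462.71
Total COGS = $4,449.60 + $11,113.87 + $4,462.71 = $20,026.18
Ending inventory (cost pool remaining) = $3,985.22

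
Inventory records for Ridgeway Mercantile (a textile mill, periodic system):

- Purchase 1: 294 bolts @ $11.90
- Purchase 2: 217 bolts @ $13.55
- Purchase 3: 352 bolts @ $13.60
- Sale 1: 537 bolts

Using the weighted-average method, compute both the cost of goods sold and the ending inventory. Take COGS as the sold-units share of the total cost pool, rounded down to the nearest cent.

COGS = $6,985.44; ending inventory = $4,240.71

Sale 1, sell 537: 537/863 × $11,226.15 → $6,985.44
Ending inventory (cost pool remaining) = $4,240.71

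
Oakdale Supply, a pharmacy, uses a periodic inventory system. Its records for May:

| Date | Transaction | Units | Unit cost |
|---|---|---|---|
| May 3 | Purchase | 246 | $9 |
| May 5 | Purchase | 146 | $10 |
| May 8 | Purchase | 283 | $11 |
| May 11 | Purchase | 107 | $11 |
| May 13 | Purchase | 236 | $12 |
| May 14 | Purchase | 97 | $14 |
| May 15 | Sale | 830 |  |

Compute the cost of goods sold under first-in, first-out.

COGS = $8,540

May 15, 830 sold [FIFO — oldest first]: 246 @ $9 + 146 @ $10 + 283 @ $11 + 107 @ $11 + 48 @ $12 = $8,540
Ending inventory: 188 @ $12 + 97 @ $14 = $3,614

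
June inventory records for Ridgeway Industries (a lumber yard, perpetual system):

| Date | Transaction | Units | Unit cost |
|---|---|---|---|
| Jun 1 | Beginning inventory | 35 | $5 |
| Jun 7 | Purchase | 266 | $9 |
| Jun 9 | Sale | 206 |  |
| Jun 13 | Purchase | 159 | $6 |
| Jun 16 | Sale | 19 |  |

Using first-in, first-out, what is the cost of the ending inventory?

Jun 9, 206 sold [FIFO — oldest first]: 35 @ $5 + 171 @ $9 = $1,714
Jun 16, 19 sold [FIFO — oldest first]: 19 @ $9 = $171
Total COGS = $1,714 + $171 = $1,885
Ending inventory: 76 @ $9 + 159 @ $6 = $1,638
Check: goods available $3,523 = COGS $1,885 + ending $1,638

Ending inventory = $1,638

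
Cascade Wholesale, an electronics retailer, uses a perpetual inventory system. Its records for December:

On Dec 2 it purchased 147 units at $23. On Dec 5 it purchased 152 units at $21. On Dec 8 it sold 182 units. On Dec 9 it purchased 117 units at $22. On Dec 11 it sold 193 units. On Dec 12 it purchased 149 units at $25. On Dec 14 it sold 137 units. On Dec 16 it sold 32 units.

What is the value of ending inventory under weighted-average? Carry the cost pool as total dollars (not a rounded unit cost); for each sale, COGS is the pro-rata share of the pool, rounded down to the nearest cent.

Ending inventory = $511.37

After Dec 2: 147 on hand, pool $3,381.00 (≈ $23.0000 each)
After Dec 5: 299 on hand, pool $6,573.00 (≈ $21.9833 each)
Dec 8, sell 182: 182/299 × $6,573.00 → $4,000.95
After Dec 9: 234 on hand, pool $5,146.05 (≈ $21.9917 each)
Dec 11, sell 193: 193/234 × $5,146.05 → $4,244.39
After Dec 12: 190 on hand, pool $4,626.66 (≈ $24.3508 each)
Dec 14, sell 137: 137/190 × $4,626.66 → $3,336.06
Dec 16, sell 32: 32/53 × $1,290.60 → $779.23
Total COGS = $4,000.95 + $4,244.39 + $3,336.06 + $779.23 = $12,360.63
Ending inventory (cost pool remaining) = $511.37
Check: goods available $12,872.00 = COGS $12,360.63 + ending $511.37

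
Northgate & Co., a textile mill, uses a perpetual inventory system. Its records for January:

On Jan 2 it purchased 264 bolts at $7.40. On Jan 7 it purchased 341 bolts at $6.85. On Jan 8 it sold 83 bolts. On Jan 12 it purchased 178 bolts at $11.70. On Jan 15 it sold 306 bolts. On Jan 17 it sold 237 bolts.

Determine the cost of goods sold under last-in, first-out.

Jan 8, 83 sold [LIFO — newest first]: 83 @ $6.85 = $568.55
Jan 15, 306 sold [LIFO — newest first]: 178 @ $11.70 + 128 @ $6.85 = $2,959.40
Jan 17, 237 sold [LIFO — newest first]: 130 @ $6.85 + 107 @ $7.40 = $1,682.30
Total COGS = $568.55 + $2,959.40 + $1,682.30 = $5,210.25
Ending inventory: 157 @ $7.40 = $1,161.80

COGS = $5,210.25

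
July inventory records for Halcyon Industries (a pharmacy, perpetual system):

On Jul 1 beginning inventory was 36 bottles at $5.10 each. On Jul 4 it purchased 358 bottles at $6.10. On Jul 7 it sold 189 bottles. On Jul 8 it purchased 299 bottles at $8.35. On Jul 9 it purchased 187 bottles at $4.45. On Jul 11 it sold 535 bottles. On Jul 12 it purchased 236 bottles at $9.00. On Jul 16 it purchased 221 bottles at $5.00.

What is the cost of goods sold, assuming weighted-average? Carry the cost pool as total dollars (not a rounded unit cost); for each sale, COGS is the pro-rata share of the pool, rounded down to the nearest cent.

After Jul 1: 36 on hand, pool $183.60 (≈ $5.1000 each)
After Jul 4: 394 on hand, pool $2,367.40 (≈ $6.0086 each)
Jul 7, sell 189: 189/394 × $2,367.40 → $1,135.63
After Jul 8: 504 on hand, pool $3,728.42 (≈ $7.3977 each)
After Jul 9: 691 on hand, pool $4,560.57 (≈ $6.6000 each)
Jul 11, sell 535: 535/691 × $4,560.57 → $3,530.97
After Jul 12: 392 on hand, pool $3,153.60 (≈ $8.0449 each)
After Jul 16: 613 on hand, pool $4,258.60 (≈ $6.9471 each)
Total COGS = $1,135.63 + $3,530.97 = $4,666.60
Ending inventory (cost pool remaining) = $4,258.60

COGS = $4,666.60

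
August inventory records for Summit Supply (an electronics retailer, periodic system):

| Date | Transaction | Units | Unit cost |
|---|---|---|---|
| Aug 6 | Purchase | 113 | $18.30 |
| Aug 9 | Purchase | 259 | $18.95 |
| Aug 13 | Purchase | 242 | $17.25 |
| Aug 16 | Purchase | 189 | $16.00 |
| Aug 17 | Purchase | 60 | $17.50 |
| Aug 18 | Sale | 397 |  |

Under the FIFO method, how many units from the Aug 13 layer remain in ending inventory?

Aug 18, 397 sold [FIFO — oldest first]: 113 @ $18.30 + 259 @ $18.95 + 25 @ $17.25 = $7,407.20
Ending inventory: 217 @ $17.25 + 189 @ $16.00 + 60 @ $17.50 = $7,817.25
Check: goods available $15,224.45 = COGS $7,407.20 + ending $7,817.25

217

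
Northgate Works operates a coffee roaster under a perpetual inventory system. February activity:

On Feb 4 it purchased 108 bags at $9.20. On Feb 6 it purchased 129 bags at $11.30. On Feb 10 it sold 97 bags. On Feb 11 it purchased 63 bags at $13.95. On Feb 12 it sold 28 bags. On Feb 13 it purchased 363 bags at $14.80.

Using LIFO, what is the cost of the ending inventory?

Ending inventory = $7,215.85

Feb 10, 97 sold [LIFO — newest first]: 97 @ $11.30 = $1,096.10
Feb 12, 28 sold [LIFO — newest first]: 28 @ $13.95 = $390.60
Total COGS = $1,096.10 + $390.60 = $1,486.70
Ending inventory: 108 @ $9.20 + 32 @ $11.30 + 35 @ $13.95 + 363 @ $14.80 = $7,215.85
Check: goods available $8,702.55 = COGS $1,486.70 + ending $7,215.85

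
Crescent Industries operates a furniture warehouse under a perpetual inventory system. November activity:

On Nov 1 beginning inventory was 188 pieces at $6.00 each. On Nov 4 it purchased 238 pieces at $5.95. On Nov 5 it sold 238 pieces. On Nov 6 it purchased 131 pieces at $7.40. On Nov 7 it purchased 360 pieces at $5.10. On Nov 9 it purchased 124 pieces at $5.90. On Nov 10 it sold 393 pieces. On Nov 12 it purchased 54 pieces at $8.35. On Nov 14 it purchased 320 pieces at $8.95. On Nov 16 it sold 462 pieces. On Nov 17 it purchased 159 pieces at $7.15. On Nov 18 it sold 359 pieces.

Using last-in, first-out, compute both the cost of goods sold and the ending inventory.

Nov 5, 238 sold [LIFO — newest first]: 238 @ $5.95 = $1,416.10
Nov 10, 393 sold [LIFO — newest first]: 124 @ $5.90 + 269 @ $5.10 = $2,103.50
Nov 16, 462 sold [LIFO — newest first]: 320 @ $8.95 + 54 @ $8.35 + 88 @ $5.10 = $3,763.70
Nov 18, 359 sold [LIFO — newest first]: 159 @ $7.15 + 3 @ $5.10 + 131 @ $7.40 + 66 @ $6.00 = $2,517.55
Total COGS = $1,416.10 + $2,103.50 + $3,763.70 + $2,517.55 = $9,800.85
Ending inventory: 122 @ $6.00 = $732.00
Check: goods available $10,532.85 = COGS $9,800.85 + ending $732.00

COGS = $9,800.85; ending inventory = $732.00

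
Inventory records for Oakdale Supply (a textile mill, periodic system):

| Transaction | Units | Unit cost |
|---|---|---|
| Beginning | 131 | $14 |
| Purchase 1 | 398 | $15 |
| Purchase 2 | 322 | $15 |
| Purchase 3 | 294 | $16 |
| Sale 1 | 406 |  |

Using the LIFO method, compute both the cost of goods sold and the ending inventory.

Sale 1 (406) [LIFO — newest first]: 294 @ $16 + 112 @ $15 = $6,384
Ending inventory: 131 @ $14 + 398 @ $15 + 210 @ $15 = $10,954
Check: goods available $17,338 = COGS $6,384 + ending $10,954

COGS = $6,384; ending inventory = $10,954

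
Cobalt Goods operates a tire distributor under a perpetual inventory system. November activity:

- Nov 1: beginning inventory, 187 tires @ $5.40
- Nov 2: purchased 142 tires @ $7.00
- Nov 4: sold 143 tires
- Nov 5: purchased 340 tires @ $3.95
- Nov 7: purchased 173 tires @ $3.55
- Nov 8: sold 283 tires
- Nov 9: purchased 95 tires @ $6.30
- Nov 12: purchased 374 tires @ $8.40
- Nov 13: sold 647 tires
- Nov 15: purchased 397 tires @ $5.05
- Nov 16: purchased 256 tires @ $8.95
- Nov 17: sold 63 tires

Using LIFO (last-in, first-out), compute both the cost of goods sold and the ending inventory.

COGS = $7,055.10; ending inventory = $4,942.00

Nov 4, 143 sold [LIFO — newest first]: 142 @ $7.00 + 1 @ $5.40 = $999.40
Nov 8, 283 sold [LIFO — newest first]: 173 @ $3.55 + 110 @ $3.95 = $1,048.65
Nov 13, 647 sold [LIFO — newest first]: 374 @ $8.40 + 95 @ $6.30 + 178 @ $3.95 = $4,443.20
Nov 17, 63 sold [LIFO — newest first]: 63 @ $8.95 = $563.85
Total COGS = $999.40 + $1,048.65 + $4,443.20 + $563.85 = $7,055.10
Ending inventory: 186 @ $5.40 + 52 @ $3.95 + 397 @ $5.05 + 193 @ $8.95 = $4,942.00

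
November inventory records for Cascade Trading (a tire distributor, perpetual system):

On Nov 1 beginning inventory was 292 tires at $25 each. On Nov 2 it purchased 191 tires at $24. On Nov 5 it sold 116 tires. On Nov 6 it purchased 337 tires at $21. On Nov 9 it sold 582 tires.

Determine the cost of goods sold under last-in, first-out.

Nov 5, 116 sold [LIFO — newest first]: 116 @ $24 = $2,784
Nov 9, 582 sold [LIFO — newest first]: 337 @ $21 + 75 @ $24 + 170 @ $25 = $13,127
Total COGS = $2,784 + $13,127 = $15,911
Ending inventory: 122 @ $25 = $3,050

COGS = $15,911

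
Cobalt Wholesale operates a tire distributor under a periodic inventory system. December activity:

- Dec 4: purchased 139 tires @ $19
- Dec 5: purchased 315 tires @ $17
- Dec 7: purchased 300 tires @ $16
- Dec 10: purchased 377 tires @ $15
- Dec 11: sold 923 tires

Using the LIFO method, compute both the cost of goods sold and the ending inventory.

COGS = $14,637; ending inventory = $3,814

Dec 11, 923 sold [LIFO — newest first]: 377 @ $15 + 300 @ $16 + 246 @ $17 = $14,637
Ending inventory: 139 @ $19 + 69 @ $17 = $3,814
Check: goods available $18,451 = COGS $14,637 + ending $3,814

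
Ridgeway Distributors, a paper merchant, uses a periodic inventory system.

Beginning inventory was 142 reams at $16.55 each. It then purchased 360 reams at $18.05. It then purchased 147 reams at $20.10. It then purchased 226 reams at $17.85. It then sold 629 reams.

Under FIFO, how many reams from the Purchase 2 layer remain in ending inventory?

20

Sale 1 (629) [FIFO — oldest first]: 142 @ $16.55 + 360 @ $18.05 + 127 @ $20.10 = $11,400.80
Ending inventory: 20 @ $20.10 + 226 @ $17.85 = $4,436.10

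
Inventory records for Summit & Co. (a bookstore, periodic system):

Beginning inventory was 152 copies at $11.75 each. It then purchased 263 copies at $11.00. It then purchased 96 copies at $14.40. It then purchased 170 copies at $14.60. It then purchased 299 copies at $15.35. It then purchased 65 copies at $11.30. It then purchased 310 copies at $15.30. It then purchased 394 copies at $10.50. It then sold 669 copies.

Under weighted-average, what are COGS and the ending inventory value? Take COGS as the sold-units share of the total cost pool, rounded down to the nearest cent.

Sale 1, sell 669: 669/1749 × $22,747.55 → $8,701.03
Ending inventory (cost pool remaining) = $14,046.52

COGS = $8,701.03; ending inventory = $14,046.52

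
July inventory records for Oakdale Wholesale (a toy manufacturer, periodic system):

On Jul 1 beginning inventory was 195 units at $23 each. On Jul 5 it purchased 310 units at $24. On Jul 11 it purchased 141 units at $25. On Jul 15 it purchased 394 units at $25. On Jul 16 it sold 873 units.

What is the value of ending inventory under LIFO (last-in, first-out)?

Ending inventory = $3,841

Jul 16, 873 sold [LIFO — newest first]: 394 @ $25 + 141 @ $25 + 310 @ $24 + 28 @ $23 = $21,459
Ending inventory: 167 @ $23 = $3,841
Check: goods available $25,300 = COGS $21,459 + ending $3,841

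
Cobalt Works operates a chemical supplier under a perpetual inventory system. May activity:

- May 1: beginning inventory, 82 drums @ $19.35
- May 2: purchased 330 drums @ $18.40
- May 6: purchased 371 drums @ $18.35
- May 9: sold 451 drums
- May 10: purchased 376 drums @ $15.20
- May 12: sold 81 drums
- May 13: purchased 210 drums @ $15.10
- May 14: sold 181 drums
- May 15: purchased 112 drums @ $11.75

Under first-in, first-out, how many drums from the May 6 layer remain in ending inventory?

70

May 9, 451 sold [FIFO — oldest first]: 82 @ $19.35 + 330 @ $18.40 + 39 @ $18.35 = $8,374.35
May 12, 81 sold [FIFO — oldest first]: 81 @ $18.35 = $1,486.35
May 14, 181 sold [FIFO — oldest first]: 181 @ $18.35 = $3,321.35
Total COGS = $8,374.35 + $1,486.35 + $3,321.35 = $13,182.05
Ending inventory: 70 @ $18.35 + 376 @ $15.20 + 210 @ $15.10 + 112 @ $11.75 = $11,486.70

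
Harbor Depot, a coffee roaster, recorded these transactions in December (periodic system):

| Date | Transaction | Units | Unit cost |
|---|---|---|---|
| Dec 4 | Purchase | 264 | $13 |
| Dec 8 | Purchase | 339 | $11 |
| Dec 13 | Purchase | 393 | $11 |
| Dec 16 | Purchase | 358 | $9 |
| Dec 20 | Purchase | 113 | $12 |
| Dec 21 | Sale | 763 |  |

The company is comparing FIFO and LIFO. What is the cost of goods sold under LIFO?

FIFO COGS: 264 @ $13 + 339 @ $11 + 160 @ $11 = $8,921
LIFO COGS: 113 @ $12 + 358 @ $9 + 292 @ $11 = $7,790

COGS = $7,790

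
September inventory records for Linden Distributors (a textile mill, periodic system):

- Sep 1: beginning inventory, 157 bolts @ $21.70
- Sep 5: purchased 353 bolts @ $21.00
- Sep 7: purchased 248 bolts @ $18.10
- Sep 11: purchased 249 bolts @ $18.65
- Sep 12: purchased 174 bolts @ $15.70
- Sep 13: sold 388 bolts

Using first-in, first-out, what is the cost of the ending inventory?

Ending inventory = $14,426.45

Sep 13, 388 sold [FIFO — oldest first]: 157 @ $21.70 + 231 @ $21.00 = $8,257.90
Ending inventory: 122 @ $21.00 + 248 @ $18.10 + 249 @ $18.65 + 174 @ $15.70 = $14,426.45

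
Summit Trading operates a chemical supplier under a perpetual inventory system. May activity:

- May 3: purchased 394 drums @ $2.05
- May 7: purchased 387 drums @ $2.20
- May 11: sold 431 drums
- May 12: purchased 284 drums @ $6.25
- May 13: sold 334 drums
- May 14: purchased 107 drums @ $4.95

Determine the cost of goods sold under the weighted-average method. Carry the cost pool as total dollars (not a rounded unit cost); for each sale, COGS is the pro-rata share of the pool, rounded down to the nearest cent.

COGS = $2,242.37

After May 3: 394 on hand, pool $807.70 (≈ $2.0500 each)
After May 7: 781 on hand, pool $1,659.10 (≈ $2.1243 each)
May 11, sell 431: 431/781 × $1,659.10 → $915.58
After May 12: 634 on hand, pool $2,518.52 (≈ $3.9724 each)
May 13, sell 334: 334/634 × $2,518.52 → $1,326.79
After May 14: 407 on hand, pool $1,721.38 (≈ $4.2294 each)
Total COGS = $915.58 + $1,326.79 = $2,242.37
Ending inventory (cost pool remaining) = $1,721.38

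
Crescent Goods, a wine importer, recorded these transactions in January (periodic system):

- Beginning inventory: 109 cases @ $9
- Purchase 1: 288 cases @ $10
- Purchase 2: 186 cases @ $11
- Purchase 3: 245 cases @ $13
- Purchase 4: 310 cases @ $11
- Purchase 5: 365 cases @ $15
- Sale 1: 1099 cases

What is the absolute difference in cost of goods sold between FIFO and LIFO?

$1,966

FIFO COGS: 109 @ $9 + 288 @ $10 + 186 @ $11 + 245 @ $13 + 271 @ $11 = $12,073
LIFO COGS: 365 @ $15 + 310 @ $11 + 245 @ $13 + 179 @ $11 = $14,039
Difference = |$12,073 − $14,039| = $1,966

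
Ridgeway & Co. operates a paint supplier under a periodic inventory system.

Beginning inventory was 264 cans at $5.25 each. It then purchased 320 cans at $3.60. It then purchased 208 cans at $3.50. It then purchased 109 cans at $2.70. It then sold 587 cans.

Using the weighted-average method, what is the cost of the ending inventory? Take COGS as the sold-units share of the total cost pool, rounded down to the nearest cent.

Ending inventory = $1,240.78

Sale 1, sell 587: 587/901 × $3,560.30 → $2,319.52
Ending inventory (cost pool remaining) = $1,240.78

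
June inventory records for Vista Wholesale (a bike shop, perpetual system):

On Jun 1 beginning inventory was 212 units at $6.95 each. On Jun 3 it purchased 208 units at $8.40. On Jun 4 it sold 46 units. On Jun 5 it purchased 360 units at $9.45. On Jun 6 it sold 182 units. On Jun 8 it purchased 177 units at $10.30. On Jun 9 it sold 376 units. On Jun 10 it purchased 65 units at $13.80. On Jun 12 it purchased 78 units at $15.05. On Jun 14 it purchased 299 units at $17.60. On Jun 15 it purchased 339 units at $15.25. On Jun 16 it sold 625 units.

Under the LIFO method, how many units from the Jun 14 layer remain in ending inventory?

13

Jun 4, 46 sold [LIFO — newest first]: 46 @ $8.40 = $386.40
Jun 6, 182 sold [LIFO — newest first]: 182 @ $9.45 = $1,719.90
Jun 9, 376 sold [LIFO — newest first]: 177 @ $10.30 + 178 @ $9.45 + 21 @ $8.40 = $3,681.60
Jun 16, 625 sold [LIFO — newest first]: 339 @ $15.25 + 286 @ $17.60 = $10,203.35
Total COGS = $386.40 + $1,719.90 + $3,681.60 + $10,203.35 = $15,991.25
Ending inventory: 212 @ $6.95 + 141 @ $8.40 + 65 @ $13.80 + 78 @ $15.05 + 13 @ $17.60 = $4,957.50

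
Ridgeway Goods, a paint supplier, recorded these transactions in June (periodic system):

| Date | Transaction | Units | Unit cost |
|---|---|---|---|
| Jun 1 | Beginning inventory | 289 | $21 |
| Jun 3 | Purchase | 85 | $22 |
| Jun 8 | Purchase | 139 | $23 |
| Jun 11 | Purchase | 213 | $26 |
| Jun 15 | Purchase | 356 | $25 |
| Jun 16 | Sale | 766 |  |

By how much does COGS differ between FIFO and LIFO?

$1,237

FIFO COGS: 289 @ $21 + 85 @ $22 + 139 @ $23 + 213 @ $26 + 40 @ $25 = $17,674
LIFO COGS: 356 @ $25 + 213 @ $26 + 139 @ $23 + 58 @ $22 = $18,911
Difference = |$17,674 − $18,911| = $1,237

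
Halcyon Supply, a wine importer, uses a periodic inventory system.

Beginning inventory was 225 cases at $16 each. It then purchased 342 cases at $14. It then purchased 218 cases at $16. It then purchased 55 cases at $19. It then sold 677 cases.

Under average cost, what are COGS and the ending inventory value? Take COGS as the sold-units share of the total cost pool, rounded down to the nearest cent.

Sale 1, sell 677: 677/840 × $12,921.00 → $10,413.71
Ending inventory (cost pool remaining) = $2,507.29

COGS = $10,413.71; ending inventory = $2,507.29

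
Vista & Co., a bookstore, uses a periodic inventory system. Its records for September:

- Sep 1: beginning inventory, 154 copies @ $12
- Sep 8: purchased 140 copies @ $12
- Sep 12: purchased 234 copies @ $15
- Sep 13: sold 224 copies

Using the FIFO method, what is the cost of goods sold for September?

Sep 13, 224 sold [FIFO — oldest first]: 154 @ $12 + 70 @ $12 = $2,688
Ending inventory: 70 @ $12 + 234 @ $15 = $4,350

COGS = $2,688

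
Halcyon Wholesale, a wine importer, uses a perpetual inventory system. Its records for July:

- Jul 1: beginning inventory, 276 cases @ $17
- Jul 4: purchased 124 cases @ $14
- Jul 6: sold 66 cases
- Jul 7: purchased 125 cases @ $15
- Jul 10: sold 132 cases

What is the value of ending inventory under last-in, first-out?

Jul 6, 66 sold [LIFO — newest first]: 66 @ $14 = $924
Jul 10, 132 sold [LIFO — newest first]: 125 @ $15 + 7 @ $14 = $1,973
Total COGS = $924 + $1,973 = $2,897
Ending inventory: 276 @ $17 + 51 @ $14 = $5,406

Ending inventory = $5,406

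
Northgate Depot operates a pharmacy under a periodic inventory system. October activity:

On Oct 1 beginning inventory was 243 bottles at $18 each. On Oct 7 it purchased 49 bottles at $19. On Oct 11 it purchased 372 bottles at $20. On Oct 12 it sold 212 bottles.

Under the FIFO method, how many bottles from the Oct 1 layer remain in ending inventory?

Oct 12, 212 sold [FIFO — oldest first]: 212 @ $18 = $3,816
Ending inventory: 31 @ $18 + 49 @ $19 + 372 @ $20 = $8,929
Check: goods available $12,745 = COGS $3,816 + ending $8,929

31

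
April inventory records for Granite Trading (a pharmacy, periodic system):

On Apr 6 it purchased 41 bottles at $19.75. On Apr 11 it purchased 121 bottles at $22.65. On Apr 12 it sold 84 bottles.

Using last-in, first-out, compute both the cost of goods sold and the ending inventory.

Apr 12, 84 sold [LIFO — newest first]: 84 @ $22.65 = $1,902.60
Ending inventory: 41 @ $19.75 + 37 @ $22.65 = $1,647.80

COGS = $1,902.60; ending inventory = $1,647.80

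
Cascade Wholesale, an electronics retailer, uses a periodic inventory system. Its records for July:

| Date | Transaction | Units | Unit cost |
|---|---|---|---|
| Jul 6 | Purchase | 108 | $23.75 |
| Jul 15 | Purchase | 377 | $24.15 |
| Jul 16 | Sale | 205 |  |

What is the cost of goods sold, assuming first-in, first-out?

Jul 16, 205 sold [FIFO — oldest first]: 108 @ $23.75 + 97 @ $24.15 = $4,907.55
Ending inventory: 280 @ $24.15 = $6,762.00

COGS = $4,907.55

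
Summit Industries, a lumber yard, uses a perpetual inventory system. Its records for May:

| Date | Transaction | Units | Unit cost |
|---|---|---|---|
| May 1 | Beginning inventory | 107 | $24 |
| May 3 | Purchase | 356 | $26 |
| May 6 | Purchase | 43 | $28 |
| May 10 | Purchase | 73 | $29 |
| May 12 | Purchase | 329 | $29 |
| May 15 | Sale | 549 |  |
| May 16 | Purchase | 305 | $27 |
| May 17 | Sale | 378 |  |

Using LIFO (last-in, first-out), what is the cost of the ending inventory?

May 15, 549 sold [LIFO — newest first]: 329 @ $29 + 73 @ $29 + 43 @ $28 + 104 @ $26 = $15,566
May 17, 378 sold [LIFO — newest first]: 305 @ $27 + 73 @ $26 = $10,133
Total COGS = $15,566 + $10,133 = $25,699
Ending inventory: 107 @ $24 + 179 @ $26 = $7,222

Ending inventory = $7,222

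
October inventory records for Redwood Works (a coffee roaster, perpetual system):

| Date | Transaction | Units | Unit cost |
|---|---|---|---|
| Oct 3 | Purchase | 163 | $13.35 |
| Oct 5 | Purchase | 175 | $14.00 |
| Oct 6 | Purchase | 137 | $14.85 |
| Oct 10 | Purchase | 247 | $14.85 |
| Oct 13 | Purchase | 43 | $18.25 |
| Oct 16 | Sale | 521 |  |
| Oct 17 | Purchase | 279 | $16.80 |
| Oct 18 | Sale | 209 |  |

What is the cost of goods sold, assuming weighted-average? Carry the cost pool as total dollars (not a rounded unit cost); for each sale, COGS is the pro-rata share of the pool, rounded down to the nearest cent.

COGS = $10,858.16

After Oct 3: 163 on hand, pool $2,176.05 (≈ $13.3500 each)
After Oct 5: 338 on hand, pool $4,626.05 (≈ $13.6865 each)
After Oct 6: 475 on hand, pool $6,660.50 (≈ $14.0221 each)
After Oct 10: 722 on hand, pool $10,328.45 (≈ $14.3053 each)
After Oct 13: 765 on hand, pool $11,113.20 (≈ $14.5271 each)
Oct 16, sell 521: 521/765 × $11,113.20 → $7,568.59
After Oct 17: 523 on hand, pool $8,231.81 (≈ $15.7396 each)
Oct 18, sell 209: 209/523 × $8,231.81 → $3,289.57
Total COGS = $7,568.59 + $3,289.57 = $10,858.16
Ending inventory (cost pool remaining) = $4,942.24
Check: goods available $15,800.40 = COGS $10,858.16 + ending $4,942.24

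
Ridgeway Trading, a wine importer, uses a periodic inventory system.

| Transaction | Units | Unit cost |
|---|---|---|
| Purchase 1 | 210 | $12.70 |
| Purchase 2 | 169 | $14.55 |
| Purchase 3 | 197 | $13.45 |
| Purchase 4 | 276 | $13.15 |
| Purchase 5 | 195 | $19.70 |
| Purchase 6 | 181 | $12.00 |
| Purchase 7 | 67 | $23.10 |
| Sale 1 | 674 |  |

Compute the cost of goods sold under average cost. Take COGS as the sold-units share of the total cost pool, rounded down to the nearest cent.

Sale 1, sell 674: 674/1295 × $18,966.20 → $9,871.21
Ending inventory (cost pool remaining) = $9,094.99

COGS = $9,871.21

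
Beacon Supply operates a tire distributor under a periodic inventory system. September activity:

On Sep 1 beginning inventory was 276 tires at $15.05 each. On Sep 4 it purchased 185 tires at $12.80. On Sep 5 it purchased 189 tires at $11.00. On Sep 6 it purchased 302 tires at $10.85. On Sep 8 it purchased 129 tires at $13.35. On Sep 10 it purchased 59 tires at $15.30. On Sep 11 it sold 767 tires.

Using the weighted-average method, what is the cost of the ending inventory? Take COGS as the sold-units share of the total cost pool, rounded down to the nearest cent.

Sep 11, sell 767: 767/1140 × $14,502.35 → $9,757.28
Ending inventory (cost pool remaining) = $4,745.07
Check: goods available $14,502.35 = COGS $9,757.28 + ending $4,745.07

Ending inventory = $4,745.07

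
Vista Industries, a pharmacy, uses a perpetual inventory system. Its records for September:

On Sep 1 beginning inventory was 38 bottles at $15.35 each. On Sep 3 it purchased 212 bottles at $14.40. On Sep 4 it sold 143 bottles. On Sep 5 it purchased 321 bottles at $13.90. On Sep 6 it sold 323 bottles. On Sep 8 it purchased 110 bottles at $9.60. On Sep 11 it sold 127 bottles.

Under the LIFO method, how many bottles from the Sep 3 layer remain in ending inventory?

Sep 4, 143 sold [LIFO — newest first]: 143 @ $14.40 = $2,059.20
Sep 6, 323 sold [LIFO — newest first]: 321 @ $13.90 + 2 @ $14.40 = $4,490.70
Sep 11, 127 sold [LIFO — newest first]: 110 @ $9.60 + 17 @ $14.40 = $1,300.80
Total COGS = $2,059.20 + $4,490.70 + $1,300.80 = $7,850.70
Ending inventory: 38 @ $15.35 + 50 @ $14.40 = $1,303.30
Check: goods available $9,154.00 = COGS $7,850.70 + ending $1,303.30

50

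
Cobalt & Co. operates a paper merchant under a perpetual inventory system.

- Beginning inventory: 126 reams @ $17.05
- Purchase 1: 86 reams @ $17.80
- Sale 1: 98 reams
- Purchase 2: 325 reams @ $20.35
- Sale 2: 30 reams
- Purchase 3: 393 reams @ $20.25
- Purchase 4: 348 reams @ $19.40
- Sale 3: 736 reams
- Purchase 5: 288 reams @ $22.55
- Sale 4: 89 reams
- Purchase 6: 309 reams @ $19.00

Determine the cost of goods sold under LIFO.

COGS = $18,961.05

Sale 1 (98) [LIFO — newest first]: 86 @ $17.80 + 12 @ $17.05 = $1,735.40
Sale 2 (30) [LIFO — newest first]: 30 @ $20.35 = $610.50
Sale 3 (736) [LIFO — newest first]: 348 @ $19.40 + 388 @ $20.25 = $14,608.20
Sale 4 (89) [LIFO — newest first]: 89 @ $22.55 = $2,006.95
Total COGS = $1,735.40 + $610.50 + $14,608.20 + $2,006.95 = $18,961.05
Ending inventory: 114 @ $17.05 + 295 @ $20.35 + 5 @ $20.25 + 199 @ $22.55 + 309 @ $19.00 = $18,406.65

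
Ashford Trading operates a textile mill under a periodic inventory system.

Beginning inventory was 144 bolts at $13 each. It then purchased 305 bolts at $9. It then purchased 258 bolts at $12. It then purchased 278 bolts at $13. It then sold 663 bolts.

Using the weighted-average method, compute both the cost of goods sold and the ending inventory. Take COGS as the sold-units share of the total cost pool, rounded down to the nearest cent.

Sale 1, sell 663: 663/985 × $11,327.00 → $7,624.16
Ending inventory (cost pool remaining) = $3,702.84

COGS = $7,624.16; ending inventory = $3,702.84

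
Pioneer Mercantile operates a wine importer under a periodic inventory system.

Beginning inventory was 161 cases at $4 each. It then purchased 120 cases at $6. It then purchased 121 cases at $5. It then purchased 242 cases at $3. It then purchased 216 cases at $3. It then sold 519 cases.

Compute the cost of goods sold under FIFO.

Sale 1 (519) [FIFO — oldest first]: 161 @ $4 + 120 @ $6 + 121 @ $5 + 117 @ $3 = $2,320
Ending inventory: 125 @ $3 + 216 @ $3 = $1,023

COGS = $2,320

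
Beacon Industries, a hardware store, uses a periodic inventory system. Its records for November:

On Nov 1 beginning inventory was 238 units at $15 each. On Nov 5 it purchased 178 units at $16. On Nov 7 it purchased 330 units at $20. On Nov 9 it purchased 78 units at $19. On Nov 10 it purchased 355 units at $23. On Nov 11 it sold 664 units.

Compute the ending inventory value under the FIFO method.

Ending inventory = $11,287

Nov 11, 664 sold [FIFO — oldest first]: 238 @ $15 + 178 @ $16 + 248 @ $20 = $11,378
Ending inventory: 82 @ $20 + 78 @ $19 + 355 @ $23 = $11,287
Check: goods available $22,665 = COGS $11,378 + ending $11,287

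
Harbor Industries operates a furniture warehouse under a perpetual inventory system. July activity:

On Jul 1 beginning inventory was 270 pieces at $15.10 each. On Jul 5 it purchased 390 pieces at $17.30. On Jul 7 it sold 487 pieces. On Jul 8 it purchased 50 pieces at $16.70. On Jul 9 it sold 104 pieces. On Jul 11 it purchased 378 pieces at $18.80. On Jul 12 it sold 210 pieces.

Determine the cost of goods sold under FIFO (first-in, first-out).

COGS = $13,369.80

Jul 7, 487 sold [FIFO — oldest first]: 270 @ $15.10 + 217 @ $17.30 = $7,831.10
Jul 9, 104 sold [FIFO — oldest first]: 104 @ $17.30 = $1,799.20
Jul 12, 210 sold [FIFO — oldest first]: 69 @ $17.30 + 50 @ $16.70 + 91 @ $18.80 = $3,739.50
Total COGS = $7,831.10 + $1,799.20 + $3,739.50 = $13,369.80
Ending inventory: 287 @ $18.80 = $5,395.60
Check: goods available $18,765.40 = COGS $13,369.80 + ending $5,395.60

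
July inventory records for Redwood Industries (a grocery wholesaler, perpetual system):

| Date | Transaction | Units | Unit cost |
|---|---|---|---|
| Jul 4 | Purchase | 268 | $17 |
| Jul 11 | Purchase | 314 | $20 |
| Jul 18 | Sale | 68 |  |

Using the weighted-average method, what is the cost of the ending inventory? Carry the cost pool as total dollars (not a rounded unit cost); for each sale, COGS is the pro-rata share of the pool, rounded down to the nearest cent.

After Jul 4: 268 on hand, pool $4,556.00 (≈ $17.0000 each)
After Jul 11: 582 on hand, pool $10,836.00 (≈ $18.6186 each)
Jul 18, sell 68: 68/582 × $10,836.00 → $1,266.06
Ending inventory (cost pool remaining) = $9,569.94
Check: goods available $10,836.00 = COGS $1,266.06 + ending $9,569.94

Ending inventory = $9,569.94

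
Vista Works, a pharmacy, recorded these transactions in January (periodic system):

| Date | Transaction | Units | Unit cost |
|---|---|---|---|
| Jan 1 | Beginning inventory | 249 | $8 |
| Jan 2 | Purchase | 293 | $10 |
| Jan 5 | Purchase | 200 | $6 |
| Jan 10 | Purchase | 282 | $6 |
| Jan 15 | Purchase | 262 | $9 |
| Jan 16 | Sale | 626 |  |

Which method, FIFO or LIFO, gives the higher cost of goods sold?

FIFO COGS: 249 @ $8 + 293 @ $10 + 84 @ $6 = $5,426
LIFO COGS: 262 @ $9 + 282 @ $6 + 82 @ $6 = $4,542

FIFO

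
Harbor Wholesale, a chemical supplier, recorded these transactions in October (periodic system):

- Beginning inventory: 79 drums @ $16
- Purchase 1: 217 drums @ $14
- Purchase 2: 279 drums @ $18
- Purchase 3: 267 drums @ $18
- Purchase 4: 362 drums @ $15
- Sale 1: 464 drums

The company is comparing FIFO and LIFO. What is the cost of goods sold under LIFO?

COGS = $7,266

FIFO COGS: 79 @ $16 + 217 @ $14 + 168 @ $18 = $7,326
LIFO COGS: 362 @ $15 + 102 @ $18 = $7,266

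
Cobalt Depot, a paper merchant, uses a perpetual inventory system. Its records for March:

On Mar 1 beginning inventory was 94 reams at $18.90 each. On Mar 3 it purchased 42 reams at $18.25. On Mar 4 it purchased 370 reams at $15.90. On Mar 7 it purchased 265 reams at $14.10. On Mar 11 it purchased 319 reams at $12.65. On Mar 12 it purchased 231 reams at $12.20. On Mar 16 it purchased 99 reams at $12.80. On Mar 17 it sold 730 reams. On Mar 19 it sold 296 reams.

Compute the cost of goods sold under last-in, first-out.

Mar 17, 730 sold [LIFO — newest first]: 99 @ $12.80 + 231 @ $12.20 + 319 @ $12.65 + 81 @ $14.10 = $9,262.85
Mar 19, 296 sold [LIFO — newest first]: 184 @ $14.10 + 112 @ $15.90 = $4,375.20
Total COGS = $9,262.85 + $4,375.20 = $13,638.05
Ending inventory: 94 @ $18.90 + 42 @ $18.25 + 258 @ $15.90 = $6,645.30

COGS = $13,638.05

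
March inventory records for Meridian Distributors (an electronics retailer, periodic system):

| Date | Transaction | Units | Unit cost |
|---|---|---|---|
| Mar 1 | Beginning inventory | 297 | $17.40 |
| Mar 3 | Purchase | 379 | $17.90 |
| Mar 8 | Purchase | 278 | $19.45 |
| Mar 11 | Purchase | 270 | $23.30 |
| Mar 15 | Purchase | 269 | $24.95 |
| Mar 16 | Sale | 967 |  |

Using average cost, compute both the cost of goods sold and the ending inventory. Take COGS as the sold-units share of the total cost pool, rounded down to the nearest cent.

Mar 16, sell 967: 967/1493 × $30,361.55 → $19,664.84
Ending inventory (cost pool remaining) = $10,696.71

COGS = $19,664.84; ending inventory = $10,696.71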